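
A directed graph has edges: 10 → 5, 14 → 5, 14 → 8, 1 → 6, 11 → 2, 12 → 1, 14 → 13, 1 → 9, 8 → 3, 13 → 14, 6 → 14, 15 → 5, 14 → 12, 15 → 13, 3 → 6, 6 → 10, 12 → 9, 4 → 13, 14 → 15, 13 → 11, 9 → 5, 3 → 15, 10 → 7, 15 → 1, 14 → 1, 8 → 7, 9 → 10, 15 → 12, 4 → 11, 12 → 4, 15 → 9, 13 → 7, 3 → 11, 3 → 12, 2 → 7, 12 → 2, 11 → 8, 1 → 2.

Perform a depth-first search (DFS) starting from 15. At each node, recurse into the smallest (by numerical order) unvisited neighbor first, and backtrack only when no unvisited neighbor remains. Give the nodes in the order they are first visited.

15, 1, 2, 7, 6, 10, 5, 14, 8, 3, 11, 12, 4, 13, 9

Visit 15
15 → 1
1 → 2
2 → 7
1 → 6
6 → 10
10 → 5
6 → 14
14 → 8
8 → 3
3 → 11
3 → 12
12 → 4
4 → 13
12 → 9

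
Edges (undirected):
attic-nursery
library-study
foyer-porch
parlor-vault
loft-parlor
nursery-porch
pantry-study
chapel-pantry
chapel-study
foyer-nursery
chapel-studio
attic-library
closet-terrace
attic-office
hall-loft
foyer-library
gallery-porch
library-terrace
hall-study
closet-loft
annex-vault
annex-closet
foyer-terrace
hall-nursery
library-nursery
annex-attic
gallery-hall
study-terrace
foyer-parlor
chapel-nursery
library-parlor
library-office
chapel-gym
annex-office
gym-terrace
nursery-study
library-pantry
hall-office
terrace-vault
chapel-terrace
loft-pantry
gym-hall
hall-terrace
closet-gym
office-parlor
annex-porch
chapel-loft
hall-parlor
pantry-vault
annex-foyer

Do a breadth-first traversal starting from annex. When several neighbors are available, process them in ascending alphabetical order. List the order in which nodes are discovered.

annex, attic, closet, foyer, office, porch, vault, library, nursery, gym, loft, terrace, parlor, hall, gallery, pantry, study, chapel, studio

Visit annex; enqueue attic, closet, foyer, office, porch, vault → queue [attic, closet, foyer, office, porch, vault]
Visit attic; enqueue library, nursery → queue [closet, foyer, office, porch, vault, library, nursery]
Visit closet; enqueue gym, loft, terrace → queue [foyer, office, porch, vault, library, nursery, gym, loft, terrace]
Visit foyer; enqueue parlor → queue [office, porch, vault, library, nursery, gym, loft, terrace, parlor]
Visit office; enqueue hall → queue [porch, vault, library, nursery, gym, loft, terrace, parlor, hall]
Visit porch; enqueue gallery → queue [vault, library, nursery, gym, loft, terrace, parlor, hall, gallery]
Visit vault; enqueue pantry → queue [library, nursery, gym, loft, terrace, parlor, hall, gallery, pantry]
Visit library; enqueue study → queue [nursery, gym, loft, terrace, parlor, hall, gallery, pantry, study]
Visit nursery; enqueue chapel → queue [gym, loft, terrace, parlor, hall, gallery, pantry, study, chapel]
Visit gym → queue [loft, terrace, parlor, hall, gallery, pantry, study, chapel]
Visit loft → queue [terrace, parlor, hall, gallery, pantry, study, chapel]
Visit terrace → queue [parlor, hall, gallery, pantry, study, chapel]
Visit parlor → queue [hall, gallery, pantry, study, chapel]
Visit hall → queue [gallery, pantry, study, chapel]
Visit gallery → queue [pantry, study, chapel]
Visit pantry → queue [study, chapel]
Visit study → queue [chapel]
Visit chapel; enqueue studio → queue [studio]
Visit studio → queue []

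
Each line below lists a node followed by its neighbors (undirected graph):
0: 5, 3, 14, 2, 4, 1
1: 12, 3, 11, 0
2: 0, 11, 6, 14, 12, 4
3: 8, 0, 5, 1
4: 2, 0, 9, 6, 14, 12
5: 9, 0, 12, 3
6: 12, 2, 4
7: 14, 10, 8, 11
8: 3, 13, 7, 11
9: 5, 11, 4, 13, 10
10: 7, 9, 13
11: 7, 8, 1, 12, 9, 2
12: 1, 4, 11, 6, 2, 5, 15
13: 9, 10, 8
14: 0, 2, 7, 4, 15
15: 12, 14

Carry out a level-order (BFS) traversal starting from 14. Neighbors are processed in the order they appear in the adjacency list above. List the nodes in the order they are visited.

14 → 0 → 2 → 7 → 4 → 15 → 5 → 3 → 1 → 11 → 6 → 12 → 10 → 8 → 9 → 13

Visit 14; enqueue 0, 2, 7, 4, 15 → queue [0, 2, 7, 4, 15]
Visit 0; enqueue 5, 3, 1 → queue [2, 7, 4, 15, 5, 3, 1]
Visit 2; enqueue 11, 6, 12 → queue [7, 4, 15, 5, 3, 1, 11, 6, 12]
Visit 7; enqueue 10, 8 → queue [4, 15, 5, 3, 1, 11, 6, 12, 10, 8]
Visit 4; enqueue 9 → queue [15, 5, 3, 1, 11, 6, 12, 10, 8, 9]
Visit 15 → queue [5, 3, 1, 11, 6, 12, 10, 8, 9]
Visit 5 → queue [3, 1, 11, 6, 12, 10, 8, 9]
Visit 3 → queue [1, 11, 6, 12, 10, 8, 9]
Visit 1 → queue [11, 6, 12, 10, 8, 9]
Visit 11 → queue [6, 12, 10, 8, 9]
Visit 6 → queue [12, 10, 8, 9]
Visit 12 → queue [10, 8, 9]
Visit 10; enqueue 13 → queue [8, 9, 13]
Visit 8 → queue [9, 13]
Visit 9 → queue [13]
Visit 13 → queue []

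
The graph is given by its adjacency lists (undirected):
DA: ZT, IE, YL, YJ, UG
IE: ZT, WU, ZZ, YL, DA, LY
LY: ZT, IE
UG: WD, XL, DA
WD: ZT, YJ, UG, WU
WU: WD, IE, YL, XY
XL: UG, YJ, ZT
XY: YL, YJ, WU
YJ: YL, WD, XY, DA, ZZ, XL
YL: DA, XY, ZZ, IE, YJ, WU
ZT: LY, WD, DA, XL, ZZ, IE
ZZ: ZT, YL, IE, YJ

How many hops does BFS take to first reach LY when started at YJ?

3

Level 0: YJ
Level 1: DA, WD, XL, XY, YL, ZZ
Level 2: IE, UG, WU, ZT
Level 3: LY
LY first appears at level 3.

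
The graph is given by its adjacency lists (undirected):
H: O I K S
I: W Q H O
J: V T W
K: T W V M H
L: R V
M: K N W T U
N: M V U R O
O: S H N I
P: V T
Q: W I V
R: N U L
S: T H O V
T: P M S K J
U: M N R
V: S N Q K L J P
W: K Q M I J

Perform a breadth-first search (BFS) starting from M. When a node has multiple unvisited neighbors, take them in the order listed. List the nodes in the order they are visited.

Visit M; enqueue K, N, W, T, U → queue [K, N, W, T, U]
Visit K; enqueue V, H → queue [N, W, T, U, V, H]
Visit N; enqueue R, O → queue [W, T, U, V, H, R, O]
Visit W; enqueue Q, I, J → queue [T, U, V, H, R, O, Q, I, J]
Visit T; enqueue P, S → queue [U, V, H, R, O, Q, I, J, P, S]
Visit U → queue [V, H, R, O, Q, I, J, P, S]
Visit V; enqueue L → queue [H, R, O, Q, I, J, P, S, L]
Visit H → queue [R, O, Q, I, J, P, S, L]
Visit R → queue [O, Q, I, J, P, S, L]
Visit O → queue [Q, I, J, P, S, L]
Visit Q → queue [I, J, P, S, L]
Visit I → queue [J, P, S, L]
Visit J → queue [P, S, L]
Visit P → queue [S, L]
Visit S → queue [L]
Visit L → queue []

M K N W T U V H R O Q I J P S L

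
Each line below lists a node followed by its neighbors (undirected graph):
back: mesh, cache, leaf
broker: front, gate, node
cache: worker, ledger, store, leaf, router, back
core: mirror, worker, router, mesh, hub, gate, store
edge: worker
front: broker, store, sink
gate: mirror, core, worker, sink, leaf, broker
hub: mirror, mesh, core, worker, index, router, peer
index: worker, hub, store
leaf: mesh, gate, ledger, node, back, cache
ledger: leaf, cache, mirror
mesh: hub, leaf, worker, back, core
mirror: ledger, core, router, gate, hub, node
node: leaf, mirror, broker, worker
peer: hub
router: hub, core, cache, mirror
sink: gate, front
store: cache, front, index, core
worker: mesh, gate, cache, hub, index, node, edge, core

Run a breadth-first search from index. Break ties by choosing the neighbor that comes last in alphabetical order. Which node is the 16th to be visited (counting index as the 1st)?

broker

Visit index; enqueue worker, store, hub → queue [worker, store, hub]
Visit worker; enqueue node, mesh, gate, edge, core, cache → queue [store, hub, node, mesh, gate, edge, core, cache]
Visit store; enqueue front → queue [hub, node, mesh, gate, edge, core, cache, front]
Visit hub; enqueue router, peer, mirror → queue [node, mesh, gate, edge, core, cache, front, router, peer, mirror]
Visit node; enqueue leaf, broker → queue [mesh, gate, edge, core, cache, front, router, peer, mirror, leaf, broker]
Visit mesh; enqueue back → queue [gate, edge, core, cache, front, router, peer, mirror, leaf, broker, back]
Visit gate; enqueue sink → queue [edge, core, cache, front, router, peer, mirror, leaf, broker, back, sink]
Visit edge → queue [core, cache, front, router, peer, mirror, leaf, broker, back, sink]
Visit core → queue [cache, front, router, peer, mirror, leaf, broker, back, sink]
Visit cache; enqueue ledger → queue [front, router, peer, mirror, leaf, broker, back, sink, ledger]
Visit front → queue [router, peer, mirror, leaf, broker, back, sink, ledger]
Visit router → queue [peer, mirror, leaf, broker, back, sink, ledger]
Visit peer → queue [mirror, leaf, broker, back, sink, ledger]
Visit mirror → queue [leaf, broker, back, sink, ledger]
Visit leaf → queue [broker, back, sink, ledger]
Visit broker → queue [back, sink, ledger]
Visit back → queue [sink, ledger]
Visit sink → queue [ledger]
Visit ledger → queue []

Visit order: index, worker, store, hub, node, mesh, gate, edge, core, cache, front, router, peer, mirror, leaf, broker, back, sink, ledger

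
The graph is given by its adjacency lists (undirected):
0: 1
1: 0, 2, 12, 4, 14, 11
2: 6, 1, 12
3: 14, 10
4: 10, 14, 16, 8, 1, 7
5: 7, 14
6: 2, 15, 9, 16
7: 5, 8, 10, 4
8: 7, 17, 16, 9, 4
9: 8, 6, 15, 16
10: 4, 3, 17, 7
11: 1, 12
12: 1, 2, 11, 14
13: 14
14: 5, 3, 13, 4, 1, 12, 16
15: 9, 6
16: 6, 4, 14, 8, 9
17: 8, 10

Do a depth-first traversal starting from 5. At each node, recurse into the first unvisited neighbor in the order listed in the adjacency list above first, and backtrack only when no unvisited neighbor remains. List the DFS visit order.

5, 7, 8, 17, 10, 4, 14, 3, 13, 1, 0, 2, 6, 15, 9, 16, 12, 11

Visit 5
5 → 7
7 → 8
8 → 17
17 → 10
10 → 4
4 → 14
14 → 3
14 → 13
14 → 1
1 → 0
1 → 2
2 → 6
6 → 15
15 → 9
9 → 16
2 → 12
12 → 11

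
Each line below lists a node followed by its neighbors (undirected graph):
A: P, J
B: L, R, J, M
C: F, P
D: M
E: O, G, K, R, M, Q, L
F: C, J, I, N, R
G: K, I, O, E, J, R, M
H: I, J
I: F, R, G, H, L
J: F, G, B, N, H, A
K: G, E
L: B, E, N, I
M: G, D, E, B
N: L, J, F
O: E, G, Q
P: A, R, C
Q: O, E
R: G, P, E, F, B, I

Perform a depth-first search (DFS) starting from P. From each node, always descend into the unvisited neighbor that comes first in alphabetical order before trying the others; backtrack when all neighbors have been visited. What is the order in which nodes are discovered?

Visit P
P → A
A → J
J → B
B → L
L → E
E → G
G → I
I → F
F → C
F → N
F → R
I → H
G → K
G → M
M → D
G → O
O → Q

P A J B L E G I F C N R H K M D O Q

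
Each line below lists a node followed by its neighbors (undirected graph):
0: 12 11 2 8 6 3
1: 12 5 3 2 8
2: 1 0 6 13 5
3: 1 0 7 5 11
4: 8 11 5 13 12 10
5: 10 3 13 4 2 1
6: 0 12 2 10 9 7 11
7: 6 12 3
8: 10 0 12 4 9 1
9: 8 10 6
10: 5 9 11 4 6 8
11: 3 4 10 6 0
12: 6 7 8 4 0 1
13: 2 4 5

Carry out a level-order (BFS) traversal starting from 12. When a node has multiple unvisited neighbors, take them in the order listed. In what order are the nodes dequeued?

12, 6, 7, 8, 4, 0, 1, 2, 10, 9, 11, 3, 5, 13

Visit 12; enqueue 6, 7, 8, 4, 0, 1 → queue [6, 7, 8, 4, 0, 1]
Visit 6; enqueue 2, 10, 9, 11 → queue [7, 8, 4, 0, 1, 2, 10, 9, 11]
Visit 7; enqueue 3 → queue [8, 4, 0, 1, 2, 10, 9, 11, 3]
Visit 8 → queue [4, 0, 1, 2, 10, 9, 11, 3]
Visit 4; enqueue 5, 13 → queue [0, 1, 2, 10, 9, 11, 3, 5, 13]
Visit 0 → queue [1, 2, 10, 9, 11, 3, 5, 13]
Visit 1 → queue [2, 10, 9, 11, 3, 5, 13]
Visit 2 → queue [10, 9, 11, 3, 5, 13]
Visit 10 → queue [9, 11, 3, 5, 13]
Visit 9 → queue [11, 3, 5, 13]
Visit 11 → queue [3, 5, 13]
Visit 3 → queue [5, 13]
Visit 5 → queue [13]
Visit 13 → queue []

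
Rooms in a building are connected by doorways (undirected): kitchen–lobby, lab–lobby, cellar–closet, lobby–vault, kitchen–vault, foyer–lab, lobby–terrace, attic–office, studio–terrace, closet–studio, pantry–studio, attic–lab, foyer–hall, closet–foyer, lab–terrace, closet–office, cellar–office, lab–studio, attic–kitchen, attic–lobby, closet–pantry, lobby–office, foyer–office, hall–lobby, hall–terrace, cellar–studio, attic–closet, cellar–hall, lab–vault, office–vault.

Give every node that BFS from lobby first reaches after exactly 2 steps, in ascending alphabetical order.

Level 0: lobby
Level 1: attic, hall, kitchen, lab, office, terrace, vault
Level 2: cellar, closet, foyer, studio
Level 3: pantry

cellar, closet, foyer, studio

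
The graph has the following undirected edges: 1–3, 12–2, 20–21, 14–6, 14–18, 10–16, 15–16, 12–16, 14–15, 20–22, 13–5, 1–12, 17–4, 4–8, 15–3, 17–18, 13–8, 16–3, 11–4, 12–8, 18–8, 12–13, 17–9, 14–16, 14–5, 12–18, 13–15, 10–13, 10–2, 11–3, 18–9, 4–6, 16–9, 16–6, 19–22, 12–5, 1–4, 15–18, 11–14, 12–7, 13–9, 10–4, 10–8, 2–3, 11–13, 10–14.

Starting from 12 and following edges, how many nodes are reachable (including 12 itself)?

18

BFS from 12 visits: 12, 18, 16, 13, 8, 7, 5, 2, 1, 17, 15, 14, 9, 10, 6, 3, 11, 4
Reachable nodes: 18 of 22 total.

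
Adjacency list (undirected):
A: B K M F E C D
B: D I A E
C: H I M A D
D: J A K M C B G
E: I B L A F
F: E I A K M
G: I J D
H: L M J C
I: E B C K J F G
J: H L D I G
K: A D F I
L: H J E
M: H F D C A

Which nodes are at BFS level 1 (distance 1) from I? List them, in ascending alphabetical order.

B, C, E, F, G, J, K

Level 0: I
Level 1: B, C, E, F, G, J, K
Level 2: A, D, H, L, M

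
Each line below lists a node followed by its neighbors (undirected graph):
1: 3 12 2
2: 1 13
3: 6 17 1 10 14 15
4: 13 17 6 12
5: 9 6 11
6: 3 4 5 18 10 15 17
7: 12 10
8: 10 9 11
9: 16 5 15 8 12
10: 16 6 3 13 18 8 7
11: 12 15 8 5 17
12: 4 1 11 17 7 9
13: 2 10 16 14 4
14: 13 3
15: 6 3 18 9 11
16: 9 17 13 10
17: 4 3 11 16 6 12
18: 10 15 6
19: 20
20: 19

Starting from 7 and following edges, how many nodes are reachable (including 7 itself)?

18

BFS from 7 visits: 7, 12, 10, 17, 11, 9, 4, 1, 18, 16, 13, 8, 6, 3, 15, 5, 2, 14
Reachable nodes: 18 of 20 total.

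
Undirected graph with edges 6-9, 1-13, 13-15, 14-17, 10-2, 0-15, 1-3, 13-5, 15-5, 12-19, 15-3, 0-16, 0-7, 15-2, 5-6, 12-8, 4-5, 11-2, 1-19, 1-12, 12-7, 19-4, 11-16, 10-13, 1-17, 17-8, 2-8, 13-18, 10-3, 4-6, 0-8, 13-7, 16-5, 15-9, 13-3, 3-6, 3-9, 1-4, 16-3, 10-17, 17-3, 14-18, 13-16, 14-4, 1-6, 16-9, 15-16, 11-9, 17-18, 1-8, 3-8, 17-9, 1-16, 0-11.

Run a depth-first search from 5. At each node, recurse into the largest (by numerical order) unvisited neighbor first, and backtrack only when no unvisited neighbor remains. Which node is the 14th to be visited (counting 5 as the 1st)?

Visit 5
5 → 16
16 → 15
15 → 13
13 → 18
18 → 17
17 → 14
14 → 4
4 → 19
19 → 12
12 → 8
8 → 3
3 → 10
10 → 2
2 → 11
11 → 9
9 → 6
6 → 1
11 → 0
0 → 7

Visit order: 5, 16, 15, 13, 18, 17, 14, 4, 19, 12, 8, 3, 10, 2, 11, 9, 6, 1, 0, 7

2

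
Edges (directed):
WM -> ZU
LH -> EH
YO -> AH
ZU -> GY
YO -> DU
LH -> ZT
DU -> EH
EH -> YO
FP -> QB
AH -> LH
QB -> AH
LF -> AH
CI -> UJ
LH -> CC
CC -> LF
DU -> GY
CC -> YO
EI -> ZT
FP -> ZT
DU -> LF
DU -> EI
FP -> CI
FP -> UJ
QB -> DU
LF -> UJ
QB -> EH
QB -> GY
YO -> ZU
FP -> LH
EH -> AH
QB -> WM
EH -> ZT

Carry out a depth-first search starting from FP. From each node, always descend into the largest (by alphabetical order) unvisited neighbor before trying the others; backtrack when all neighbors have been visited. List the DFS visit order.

Visit FP
FP → ZT
FP → UJ
FP → QB
QB → WM
WM → ZU
ZU → GY
QB → EH
EH → YO
YO → DU
DU → LF
LF → AH
AH → LH
LH → CC
DU → EI
FP → CI

FP ZT UJ QB WM ZU GY EH YO DU LF AH LH CC EI CI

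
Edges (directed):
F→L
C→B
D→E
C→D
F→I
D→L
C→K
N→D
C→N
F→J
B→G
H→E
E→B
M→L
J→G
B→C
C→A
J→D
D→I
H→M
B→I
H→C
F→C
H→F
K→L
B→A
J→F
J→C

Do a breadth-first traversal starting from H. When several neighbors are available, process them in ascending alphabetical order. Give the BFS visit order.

H, C, E, F, M, A, B, D, K, N, I, J, L, G

Visit H; enqueue C, E, F, M → queue [C, E, F, M]
Visit C; enqueue A, B, D, K, N → queue [E, F, M, A, B, D, K, N]
Visit E → queue [F, M, A, B, D, K, N]
Visit F; enqueue I, J, L → queue [M, A, B, D, K, N, I, J, L]
Visit M → queue [A, B, D, K, N, I, J, L]
Visit A → queue [B, D, K, N, I, J, L]
Visit B; enqueue G → queue [D, K, N, I, J, L, G]
Visit D → queue [K, N, I, J, L, G]
Visit K → queue [N, I, J, L, G]
Visit N → queue [I, J, L, G]
Visit I → queue [J, L, G]
Visit J → queue [L, G]
Visit L → queue [G]
Visit G → queue []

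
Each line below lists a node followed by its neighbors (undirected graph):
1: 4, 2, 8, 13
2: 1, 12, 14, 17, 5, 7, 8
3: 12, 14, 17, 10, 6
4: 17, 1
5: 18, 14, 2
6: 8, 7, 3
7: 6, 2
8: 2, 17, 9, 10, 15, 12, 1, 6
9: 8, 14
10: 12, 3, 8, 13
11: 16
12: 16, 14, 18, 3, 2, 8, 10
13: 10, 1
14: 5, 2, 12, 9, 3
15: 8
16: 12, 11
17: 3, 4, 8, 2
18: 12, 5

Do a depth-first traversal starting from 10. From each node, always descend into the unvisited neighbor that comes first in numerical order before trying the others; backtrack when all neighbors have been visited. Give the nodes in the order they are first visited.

Visit 10
10 → 3
3 → 6
6 → 7
7 → 2
2 → 1
1 → 4
4 → 17
17 → 8
8 → 9
9 → 14
14 → 5
5 → 18
18 → 12
12 → 16
16 → 11
8 → 15
1 → 13

10 -> 3 -> 6 -> 7 -> 2 -> 1 -> 4 -> 17 -> 8 -> 9 -> 14 -> 5 -> 18 -> 12 -> 16 -> 11 -> 15 -> 13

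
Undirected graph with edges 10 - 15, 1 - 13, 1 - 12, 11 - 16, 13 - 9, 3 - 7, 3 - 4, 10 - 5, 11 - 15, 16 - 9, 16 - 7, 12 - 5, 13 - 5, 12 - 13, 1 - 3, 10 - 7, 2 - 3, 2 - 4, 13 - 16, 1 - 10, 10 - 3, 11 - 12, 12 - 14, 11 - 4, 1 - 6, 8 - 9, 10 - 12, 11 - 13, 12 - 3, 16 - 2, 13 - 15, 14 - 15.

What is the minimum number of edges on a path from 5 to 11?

Level 0: 5
Level 1: 10, 12, 13
Level 2: 1, 3, 7, 9, 11, 14, 15, 16
Level 3: 2, 4, 6, 8
11 first appears at level 2.

2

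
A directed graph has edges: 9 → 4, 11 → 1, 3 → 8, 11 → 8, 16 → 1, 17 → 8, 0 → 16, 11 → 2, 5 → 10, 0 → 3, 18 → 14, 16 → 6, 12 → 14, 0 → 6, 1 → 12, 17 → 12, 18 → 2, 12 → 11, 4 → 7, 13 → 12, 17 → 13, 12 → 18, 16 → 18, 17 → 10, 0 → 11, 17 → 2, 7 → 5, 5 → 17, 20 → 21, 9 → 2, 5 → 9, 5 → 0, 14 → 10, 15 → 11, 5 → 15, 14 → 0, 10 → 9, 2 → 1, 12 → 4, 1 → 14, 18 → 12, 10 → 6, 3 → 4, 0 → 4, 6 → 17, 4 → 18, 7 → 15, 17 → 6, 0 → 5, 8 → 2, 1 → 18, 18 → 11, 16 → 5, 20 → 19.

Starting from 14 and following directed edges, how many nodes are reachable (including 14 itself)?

19

BFS from 14 visits: 14, 10, 0, 9, 6, 16, 11, 5, 4, 3, 2, 17, 18, 1, 8, 15, 7, 13, 12
Reachable nodes: 19 of 22 total.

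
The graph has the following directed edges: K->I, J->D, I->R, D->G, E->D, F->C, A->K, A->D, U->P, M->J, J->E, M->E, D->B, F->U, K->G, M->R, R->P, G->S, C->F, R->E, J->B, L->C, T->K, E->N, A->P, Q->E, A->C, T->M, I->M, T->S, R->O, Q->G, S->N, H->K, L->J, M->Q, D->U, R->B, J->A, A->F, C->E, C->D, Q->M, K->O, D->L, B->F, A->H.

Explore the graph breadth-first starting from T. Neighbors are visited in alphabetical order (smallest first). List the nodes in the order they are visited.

T, K, M, S, G, I, O, E, J, Q, R, N, D, A, B, P, L, U, C, F, H

Visit T; enqueue K, M, S → queue [K, M, S]
Visit K; enqueue G, I, O → queue [M, S, G, I, O]
Visit M; enqueue E, J, Q, R → queue [S, G, I, O, E, J, Q, R]
Visit S; enqueue N → queue [G, I, O, E, J, Q, R, N]
Visit G → queue [I, O, E, J, Q, R, N]
Visit I → queue [O, E, J, Q, R, N]
Visit O → queue [E, J, Q, R, N]
Visit E; enqueue D → queue [J, Q, R, N, D]
Visit J; enqueue A, B → queue [Q, R, N, D, A, B]
Visit Q → queue [R, N, D, A, B]
Visit R; enqueue P → queue [N, D, A, B, P]
Visit N → queue [D, A, B, P]
Visit D; enqueue L, U → queue [A, B, P, L, U]
Visit A; enqueue C, F, H → queue [B, P, L, U, C, F, H]
Visit B → queue [P, L, U, C, F, H]
Visit P → queue [L, U, C, F, H]
Visit L → queue [U, C, F, H]
Visit U → queue [C, F, H]
Visit C → queue [F, H]
Visit F → queue [H]
Visit H → queue []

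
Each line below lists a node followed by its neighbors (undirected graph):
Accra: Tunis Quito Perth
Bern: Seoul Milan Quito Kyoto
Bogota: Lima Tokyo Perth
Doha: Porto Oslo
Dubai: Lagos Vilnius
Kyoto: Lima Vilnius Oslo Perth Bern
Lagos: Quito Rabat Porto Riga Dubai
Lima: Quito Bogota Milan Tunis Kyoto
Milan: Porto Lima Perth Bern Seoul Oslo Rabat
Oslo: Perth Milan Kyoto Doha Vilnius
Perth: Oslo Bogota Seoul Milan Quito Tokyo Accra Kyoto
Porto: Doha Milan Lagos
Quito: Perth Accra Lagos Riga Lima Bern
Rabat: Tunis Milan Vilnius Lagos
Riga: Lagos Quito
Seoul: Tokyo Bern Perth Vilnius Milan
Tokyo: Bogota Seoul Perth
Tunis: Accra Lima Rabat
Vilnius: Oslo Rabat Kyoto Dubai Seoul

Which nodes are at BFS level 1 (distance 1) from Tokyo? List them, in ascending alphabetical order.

Bogota, Perth, Seoul

Level 0: Tokyo
Level 1: Bogota, Perth, Seoul
Level 2: Accra, Bern, Kyoto, Lima, Milan, Oslo, Quito, Vilnius
Level 3: Doha, Dubai, Lagos, Porto, Rabat, Riga, Tunis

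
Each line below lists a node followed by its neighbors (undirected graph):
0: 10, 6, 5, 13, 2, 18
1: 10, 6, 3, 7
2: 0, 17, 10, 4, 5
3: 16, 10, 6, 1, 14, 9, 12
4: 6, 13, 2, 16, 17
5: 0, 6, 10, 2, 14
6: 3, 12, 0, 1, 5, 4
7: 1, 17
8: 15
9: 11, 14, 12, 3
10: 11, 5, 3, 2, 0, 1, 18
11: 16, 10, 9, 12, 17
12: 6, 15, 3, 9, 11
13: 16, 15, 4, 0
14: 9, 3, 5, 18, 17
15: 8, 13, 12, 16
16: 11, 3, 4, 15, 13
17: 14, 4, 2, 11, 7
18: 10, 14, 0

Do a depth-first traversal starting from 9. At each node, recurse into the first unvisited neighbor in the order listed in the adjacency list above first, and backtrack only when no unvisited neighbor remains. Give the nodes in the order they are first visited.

9 → 11 → 16 → 3 → 10 → 5 → 0 → 6 → 12 → 15 → 8 → 13 → 4 → 2 → 17 → 14 → 18 → 7 → 1

Visit 9
9 → 11
11 → 16
16 → 3
3 → 10
10 → 5
5 → 0
0 → 6
6 → 12
12 → 15
15 → 8
15 → 13
13 → 4
4 → 2
2 → 17
17 → 14
14 → 18
17 → 7
7 → 1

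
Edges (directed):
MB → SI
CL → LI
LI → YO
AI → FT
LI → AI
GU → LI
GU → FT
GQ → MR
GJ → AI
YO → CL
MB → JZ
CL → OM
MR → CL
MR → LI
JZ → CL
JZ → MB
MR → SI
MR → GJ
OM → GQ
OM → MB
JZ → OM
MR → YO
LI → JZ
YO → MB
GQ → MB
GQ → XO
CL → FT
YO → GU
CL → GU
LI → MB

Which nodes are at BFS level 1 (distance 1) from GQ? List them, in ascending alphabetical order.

MB, MR, XO

Level 0: GQ
Level 1: MB, MR, XO
Level 2: CL, GJ, JZ, LI, SI, YO
Level 3: AI, FT, GU, OM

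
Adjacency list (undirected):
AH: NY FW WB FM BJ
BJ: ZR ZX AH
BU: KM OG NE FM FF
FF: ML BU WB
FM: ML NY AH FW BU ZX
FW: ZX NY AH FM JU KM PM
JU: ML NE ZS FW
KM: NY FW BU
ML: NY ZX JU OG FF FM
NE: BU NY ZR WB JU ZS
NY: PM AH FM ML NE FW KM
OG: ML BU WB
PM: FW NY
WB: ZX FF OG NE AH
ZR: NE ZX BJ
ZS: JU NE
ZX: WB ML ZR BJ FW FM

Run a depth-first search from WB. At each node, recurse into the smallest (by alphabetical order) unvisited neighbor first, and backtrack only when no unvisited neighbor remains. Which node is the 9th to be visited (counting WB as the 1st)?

FM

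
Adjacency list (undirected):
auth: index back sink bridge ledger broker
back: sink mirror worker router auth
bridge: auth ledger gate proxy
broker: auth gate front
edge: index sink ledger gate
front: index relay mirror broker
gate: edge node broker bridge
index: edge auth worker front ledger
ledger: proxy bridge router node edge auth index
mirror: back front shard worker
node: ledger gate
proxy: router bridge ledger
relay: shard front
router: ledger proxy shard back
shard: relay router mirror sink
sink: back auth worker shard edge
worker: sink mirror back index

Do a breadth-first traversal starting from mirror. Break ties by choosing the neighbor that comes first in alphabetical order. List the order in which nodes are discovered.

mirror → back → front → shard → worker → auth → router → sink → broker → index → relay → bridge → ledger → proxy → edge → gate → node

Visit mirror; enqueue back, front, shard, worker → queue [back, front, shard, worker]
Visit back; enqueue auth, router, sink → queue [front, shard, worker, auth, router, sink]
Visit front; enqueue broker, index, relay → queue [shard, worker, auth, router, sink, broker, index, relay]
Visit shard → queue [worker, auth, router, sink, broker, index, relay]
Visit worker → queue [auth, router, sink, broker, index, relay]
Visit auth; enqueue bridge, ledger → queue [router, sink, broker, index, relay, bridge, ledger]
Visit router; enqueue proxy → queue [sink, broker, index, relay, bridge, ledger, proxy]
Visit sink; enqueue edge → queue [broker, index, relay, bridge, ledger, proxy, edge]
Visit broker; enqueue gate → queue [index, relay, bridge, ledger, proxy, edge, gate]
Visit index → queue [relay, bridge, ledger, proxy, edge, gate]
Visit relay → queue [bridge, ledger, proxy, edge, gate]
Visit bridge → queue [ledger, proxy, edge, gate]
Visit ledger; enqueue node → queue [proxy, edge, gate, node]
Visit proxy → queue [edge, gate, node]
Visit edge → queue [gate, node]
Visit gate → queue [node]
Visit node → queue []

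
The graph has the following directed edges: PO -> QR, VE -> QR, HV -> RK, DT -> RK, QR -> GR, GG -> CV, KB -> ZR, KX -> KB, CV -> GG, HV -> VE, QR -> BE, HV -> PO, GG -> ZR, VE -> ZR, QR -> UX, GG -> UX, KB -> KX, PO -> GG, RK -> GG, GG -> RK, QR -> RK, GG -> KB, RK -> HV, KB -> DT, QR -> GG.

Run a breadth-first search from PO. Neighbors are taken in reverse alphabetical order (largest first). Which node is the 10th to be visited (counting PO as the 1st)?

Visit PO; enqueue QR, GG → queue [QR, GG]
Visit QR; enqueue UX, RK, GR, BE → queue [GG, UX, RK, GR, BE]
Visit GG; enqueue ZR, KB, CV → queue [UX, RK, GR, BE, ZR, KB, CV]
Visit UX → queue [RK, GR, BE, ZR, KB, CV]
Visit RK; enqueue HV → queue [GR, BE, ZR, KB, CV, HV]
Visit GR → queue [BE, ZR, KB, CV, HV]
Visit BE → queue [ZR, KB, CV, HV]
Visit ZR → queue [KB, CV, HV]
Visit KB; enqueue KX, DT → queue [CV, HV, KX, DT]
Visit CV → queue [HV, KX, DT]
Visit HV; enqueue VE → queue [KX, DT, VE]
Visit KX → queue [DT, VE]
Visit DT → queue [VE]
Visit VE → queue []

Visit order: PO, QR, GG, UX, RK, GR, BE, ZR, KB, CV, HV, KX, DT, VE

CV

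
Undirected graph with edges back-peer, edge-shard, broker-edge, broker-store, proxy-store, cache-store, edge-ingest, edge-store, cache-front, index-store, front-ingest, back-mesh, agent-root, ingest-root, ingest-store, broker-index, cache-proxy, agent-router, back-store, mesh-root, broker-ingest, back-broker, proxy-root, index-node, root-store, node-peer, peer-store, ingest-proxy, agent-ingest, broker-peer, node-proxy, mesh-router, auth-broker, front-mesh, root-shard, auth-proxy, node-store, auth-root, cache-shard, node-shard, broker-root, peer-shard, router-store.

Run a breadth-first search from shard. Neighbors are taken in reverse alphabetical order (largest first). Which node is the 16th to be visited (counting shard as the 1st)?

front

Visit shard; enqueue root, peer, node, edge, cache → queue [root, peer, node, edge, cache]
Visit root; enqueue store, proxy, mesh, ingest, broker, auth, agent → queue [peer, node, edge, cache, store, proxy, mesh, ingest, broker, auth, agent]
Visit peer; enqueue back → queue [node, edge, cache, store, proxy, mesh, ingest, broker, auth, agent, back]
Visit node; enqueue index → queue [edge, cache, store, proxy, mesh, ingest, broker, auth, agent, back, index]
Visit edge → queue [cache, store, proxy, mesh, ingest, broker, auth, agent, back, index]
Visit cache; enqueue front → queue [store, proxy, mesh, ingest, broker, auth, agent, back, index, front]
Visit store; enqueue router → queue [proxy, mesh, ingest, broker, auth, agent, back, index, front, router]
Visit proxy → queue [mesh, ingest, broker, auth, agent, back, index, front, router]
Visit mesh → queue [ingest, broker, auth, agent, back, index, front, router]
Visit ingest → queue [broker, auth, agent, back, index, front, router]
Visit broker → queue [auth, agent, back, index, front, router]
Visit auth → queue [agent, back, index, front, router]
Visit agent → queue [back, index, front, router]
Visit back → queue [index, front, router]
Visit index → queue [front, router]
Visit front → queue [router]
Visit router → queue []

Visit order: shard, root, peer, node, edge, cache, store, proxy, mesh, ingest, broker, auth, agent, back, index, front, router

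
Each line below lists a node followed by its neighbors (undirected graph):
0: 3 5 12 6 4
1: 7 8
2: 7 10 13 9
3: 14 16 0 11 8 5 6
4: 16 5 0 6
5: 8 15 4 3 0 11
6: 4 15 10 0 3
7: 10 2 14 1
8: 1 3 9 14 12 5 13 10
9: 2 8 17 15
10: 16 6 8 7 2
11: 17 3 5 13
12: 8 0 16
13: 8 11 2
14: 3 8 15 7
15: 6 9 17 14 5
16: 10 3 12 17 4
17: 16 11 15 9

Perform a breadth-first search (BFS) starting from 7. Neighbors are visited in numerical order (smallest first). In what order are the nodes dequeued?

7 → 1 → 2 → 10 → 14 → 8 → 9 → 13 → 6 → 16 → 3 → 15 → 5 → 12 → 17 → 11 → 0 → 4

Visit 7; enqueue 1, 2, 10, 14 → queue [1, 2, 10, 14]
Visit 1; enqueue 8 → queue [2, 10, 14, 8]
Visit 2; enqueue 9, 13 → queue [10, 14, 8, 9, 13]
Visit 10; enqueue 6, 16 → queue [14, 8, 9, 13, 6, 16]
Visit 14; enqueue 3, 15 → queue [8, 9, 13, 6, 16, 3, 15]
Visit 8; enqueue 5, 12 → queue [9, 13, 6, 16, 3, 15, 5, 12]
Visit 9; enqueue 17 → queue [13, 6, 16, 3, 15, 5, 12, 17]
Visit 13; enqueue 11 → queue [6, 16, 3, 15, 5, 12, 17, 11]
Visit 6; enqueue 0, 4 → queue [16, 3, 15, 5, 12, 17, 11, 0, 4]
Visit 16 → queue [3, 15, 5, 12, 17, 11, 0, 4]
Visit 3 → queue [15, 5, 12, 17, 11, 0, 4]
Visit 15 → queue [5, 12, 17, 11, 0, 4]
Visit 5 → queue [12, 17, 11, 0, 4]
Visit 12 → queue [17, 11, 0, 4]
Visit 17 → queue [11, 0, 4]
Visit 11 → queue [0, 4]
Visit 0 → queue [4]
Visit 4 → queue []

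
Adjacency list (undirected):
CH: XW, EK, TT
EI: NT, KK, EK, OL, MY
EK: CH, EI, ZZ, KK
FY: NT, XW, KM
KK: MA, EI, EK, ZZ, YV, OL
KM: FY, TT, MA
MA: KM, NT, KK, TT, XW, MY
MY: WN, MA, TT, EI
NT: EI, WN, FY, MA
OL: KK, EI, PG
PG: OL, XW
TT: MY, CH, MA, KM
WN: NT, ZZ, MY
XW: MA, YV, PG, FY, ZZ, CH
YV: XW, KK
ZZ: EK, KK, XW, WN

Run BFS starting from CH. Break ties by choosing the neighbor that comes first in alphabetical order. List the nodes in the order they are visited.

CH, EK, TT, XW, EI, KK, ZZ, KM, MA, MY, FY, PG, YV, NT, OL, WN

Visit CH; enqueue EK, TT, XW → queue [EK, TT, XW]
Visit EK; enqueue EI, KK, ZZ → queue [TT, XW, EI, KK, ZZ]
Visit TT; enqueue KM, MA, MY → queue [XW, EI, KK, ZZ, KM, MA, MY]
Visit XW; enqueue FY, PG, YV → queue [EI, KK, ZZ, KM, MA, MY, FY, PG, YV]
Visit EI; enqueue NT, OL → queue [KK, ZZ, KM, MA, MY, FY, PG, YV, NT, OL]
Visit KK → queue [ZZ, KM, MA, MY, FY, PG, YV, NT, OL]
Visit ZZ; enqueue WN → queue [KM, MA, MY, FY, PG, YV, NT, OL, WN]
Visit KM → queue [MA, MY, FY, PG, YV, NT, OL, WN]
Visit MA → queue [MY, FY, PG, YV, NT, OL, WN]
Visit MY → queue [FY, PG, YV, NT, OL, WN]
Visit FY → queue [PG, YV, NT, OL, WN]
Visit PG → queue [YV, NT, OL, WN]
Visit YV → queue [NT, OL, WN]
Visit NT → queue [OL, WN]
Visit OL → queue [WN]
Visit WN → queue []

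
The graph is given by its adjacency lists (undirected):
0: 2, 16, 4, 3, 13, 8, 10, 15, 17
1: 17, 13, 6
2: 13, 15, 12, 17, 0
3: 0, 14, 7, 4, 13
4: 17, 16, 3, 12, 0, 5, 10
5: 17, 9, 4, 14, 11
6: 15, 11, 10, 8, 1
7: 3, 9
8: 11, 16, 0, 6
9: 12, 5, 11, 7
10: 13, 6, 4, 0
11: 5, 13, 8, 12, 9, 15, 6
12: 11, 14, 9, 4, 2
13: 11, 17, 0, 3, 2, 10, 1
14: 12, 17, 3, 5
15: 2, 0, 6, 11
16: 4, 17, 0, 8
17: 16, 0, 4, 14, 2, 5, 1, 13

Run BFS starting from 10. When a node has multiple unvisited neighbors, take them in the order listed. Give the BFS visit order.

10 13 6 4 0 11 17 3 2 1 15 8 16 12 5 9 14 7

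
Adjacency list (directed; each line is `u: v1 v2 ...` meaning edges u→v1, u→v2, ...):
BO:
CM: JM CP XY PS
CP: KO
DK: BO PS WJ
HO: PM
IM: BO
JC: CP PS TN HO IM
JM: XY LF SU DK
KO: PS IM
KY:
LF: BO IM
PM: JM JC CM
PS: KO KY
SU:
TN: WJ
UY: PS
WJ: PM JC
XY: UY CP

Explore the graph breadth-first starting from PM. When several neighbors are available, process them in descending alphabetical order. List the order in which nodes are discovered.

PM JM JC CM XY SU LF DK TN PS IM HO CP UY BO WJ KY KO

Visit PM; enqueue JM, JC, CM → queue [JM, JC, CM]
Visit JM; enqueue XY, SU, LF, DK → queue [JC, CM, XY, SU, LF, DK]
Visit JC; enqueue TN, PS, IM, HO, CP → queue [CM, XY, SU, LF, DK, TN, PS, IM, HO, CP]
Visit CM → queue [XY, SU, LF, DK, TN, PS, IM, HO, CP]
Visit XY; enqueue UY → queue [SU, LF, DK, TN, PS, IM, HO, CP, UY]
Visit SU → queue [LF, DK, TN, PS, IM, HO, CP, UY]
Visit LF; enqueue BO → queue [DK, TN, PS, IM, HO, CP, UY, BO]
Visit DK; enqueue WJ → queue [TN, PS, IM, HO, CP, UY, BO, WJ]
Visit TN → queue [PS, IM, HO, CP, UY, BO, WJ]
Visit PS; enqueue KY, KO → queue [IM, HO, CP, UY, BO, WJ, KY, KO]
Visit IM → queue [HO, CP, UY, BO, WJ, KY, KO]
Visit HO → queue [CP, UY, BO, WJ, KY, KO]
Visit CP → queue [UY, BO, WJ, KY, KO]
Visit UY → queue [BO, WJ, KY, KO]
Visit BO → queue [WJ, KY, KO]
Visit WJ → queue [KY, KO]
Visit KY → queue [KO]
Visit KO → queue []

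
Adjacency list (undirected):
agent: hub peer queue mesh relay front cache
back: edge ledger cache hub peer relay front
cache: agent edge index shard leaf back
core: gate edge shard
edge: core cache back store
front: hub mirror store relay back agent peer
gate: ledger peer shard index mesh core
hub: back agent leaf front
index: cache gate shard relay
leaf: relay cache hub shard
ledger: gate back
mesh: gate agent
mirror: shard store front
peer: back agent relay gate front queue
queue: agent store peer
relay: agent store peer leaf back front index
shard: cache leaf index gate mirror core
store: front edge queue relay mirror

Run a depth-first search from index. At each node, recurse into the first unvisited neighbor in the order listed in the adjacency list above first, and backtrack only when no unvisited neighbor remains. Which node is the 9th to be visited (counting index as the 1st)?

Visit index
index → cache
cache → agent
agent → hub
hub → back
back → edge
edge → core
core → gate
gate → ledger
gate → peer
peer → relay
relay → store
store → front
front → mirror
mirror → shard
shard → leaf
store → queue
gate → mesh

Visit order: index, cache, agent, hub, back, edge, core, gate, ledger, peer, relay, store, front, mirror, shard, leaf, queue, mesh

ledger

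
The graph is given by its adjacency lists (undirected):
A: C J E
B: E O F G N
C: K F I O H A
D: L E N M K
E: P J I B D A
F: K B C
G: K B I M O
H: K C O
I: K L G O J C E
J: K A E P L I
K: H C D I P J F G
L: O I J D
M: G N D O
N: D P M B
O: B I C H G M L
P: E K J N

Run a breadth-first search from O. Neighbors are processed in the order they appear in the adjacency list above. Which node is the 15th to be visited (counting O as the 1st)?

Visit O; enqueue B, I, C, H, G, M, L → queue [B, I, C, H, G, M, L]
Visit B; enqueue E, F, N → queue [I, C, H, G, M, L, E, F, N]
Visit I; enqueue K, J → queue [C, H, G, M, L, E, F, N, K, J]
Visit C; enqueue A → queue [H, G, M, L, E, F, N, K, J, A]
Visit H → queue [G, M, L, E, F, N, K, J, A]
Visit G → queue [M, L, E, F, N, K, J, A]
Visit M; enqueue D → queue [L, E, F, N, K, J, A, D]
Visit L → queue [E, F, N, K, J, A, D]
Visit E; enqueue P → queue [F, N, K, J, A, D, P]
Visit F → queue [N, K, J, A, D, P]
Visit N → queue [K, J, A, D, P]
Visit K → queue [J, A, D, P]
Visit J → queue [A, D, P]
Visit A → queue [D, P]
Visit D → queue [P]
Visit P → queue []

Visit order: O, B, I, C, H, G, M, L, E, F, N, K, J, A, D, P

D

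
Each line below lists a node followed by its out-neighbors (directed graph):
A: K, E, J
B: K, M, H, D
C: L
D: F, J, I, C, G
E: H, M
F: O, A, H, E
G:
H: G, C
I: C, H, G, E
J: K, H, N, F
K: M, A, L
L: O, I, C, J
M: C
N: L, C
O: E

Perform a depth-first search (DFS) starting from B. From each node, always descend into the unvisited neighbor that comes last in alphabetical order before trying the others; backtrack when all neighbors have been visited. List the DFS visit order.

Visit B
B → M
M → C
C → L
L → O
O → E
E → H
H → G
L → J
J → N
J → K
K → A
J → F
L → I
B → D

B, M, C, L, O, E, H, G, J, N, K, A, F, I, D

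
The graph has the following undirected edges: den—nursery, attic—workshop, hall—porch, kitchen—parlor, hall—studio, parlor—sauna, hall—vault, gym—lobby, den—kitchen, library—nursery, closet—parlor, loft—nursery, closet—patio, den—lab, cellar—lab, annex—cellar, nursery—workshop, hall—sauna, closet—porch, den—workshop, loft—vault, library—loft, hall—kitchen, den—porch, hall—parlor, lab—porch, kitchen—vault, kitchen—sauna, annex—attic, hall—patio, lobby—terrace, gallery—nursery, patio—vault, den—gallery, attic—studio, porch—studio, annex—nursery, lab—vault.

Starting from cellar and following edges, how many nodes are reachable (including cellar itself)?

19

BFS from cellar visits: cellar, annex, lab, attic, nursery, den, porch, vault, studio, workshop, gallery, library, loft, kitchen, closet, hall, patio, parlor, sauna
Reachable nodes: 19 of 22 total.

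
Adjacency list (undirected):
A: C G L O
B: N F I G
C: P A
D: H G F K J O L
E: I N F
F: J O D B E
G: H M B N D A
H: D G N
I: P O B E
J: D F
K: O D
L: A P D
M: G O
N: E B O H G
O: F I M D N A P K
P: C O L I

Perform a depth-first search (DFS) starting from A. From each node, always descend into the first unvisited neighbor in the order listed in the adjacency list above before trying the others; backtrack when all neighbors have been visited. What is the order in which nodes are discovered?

A, C, P, O, F, J, D, H, G, M, B, N, E, I, K, L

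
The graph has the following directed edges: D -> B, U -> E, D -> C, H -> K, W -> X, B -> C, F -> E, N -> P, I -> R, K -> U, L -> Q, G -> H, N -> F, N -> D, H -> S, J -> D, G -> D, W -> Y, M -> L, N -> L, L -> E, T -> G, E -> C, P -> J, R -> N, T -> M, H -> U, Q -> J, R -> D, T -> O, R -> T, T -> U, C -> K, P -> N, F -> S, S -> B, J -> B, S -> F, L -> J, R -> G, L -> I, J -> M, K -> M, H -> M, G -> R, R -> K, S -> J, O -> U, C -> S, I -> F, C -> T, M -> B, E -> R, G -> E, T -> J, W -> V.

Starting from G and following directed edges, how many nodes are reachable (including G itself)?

BFS from G visits: G, D, E, H, R, B, C, K, M, S, U, N, T, L, F, J, P, O, I, Q
Reachable nodes: 20 of 24 total.

20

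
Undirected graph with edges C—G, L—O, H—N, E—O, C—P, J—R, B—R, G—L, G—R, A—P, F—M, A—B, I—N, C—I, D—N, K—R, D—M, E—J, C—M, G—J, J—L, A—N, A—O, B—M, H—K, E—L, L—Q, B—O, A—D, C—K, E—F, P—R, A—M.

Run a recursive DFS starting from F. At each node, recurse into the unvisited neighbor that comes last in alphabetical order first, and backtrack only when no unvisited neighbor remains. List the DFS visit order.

Visit F
F → M
M → D
D → N
N → I
I → C
C → P
P → R
R → K
K → H
R → J
J → L
L → Q
L → O
O → E
O → B
B → A
L → G

F → M → D → N → I → C → P → R → K → H → J → L → Q → O → E → B → A → G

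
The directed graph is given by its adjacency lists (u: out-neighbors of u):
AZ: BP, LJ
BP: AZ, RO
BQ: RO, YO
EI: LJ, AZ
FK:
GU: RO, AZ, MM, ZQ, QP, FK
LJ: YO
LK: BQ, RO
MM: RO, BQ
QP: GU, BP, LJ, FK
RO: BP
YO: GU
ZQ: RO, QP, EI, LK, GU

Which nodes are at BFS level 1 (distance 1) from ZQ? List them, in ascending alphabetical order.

Level 0: ZQ
Level 1: EI, GU, LK, QP, RO
Level 2: AZ, BP, BQ, FK, LJ, MM
Level 3: YO

EI, GU, LK, QP, RO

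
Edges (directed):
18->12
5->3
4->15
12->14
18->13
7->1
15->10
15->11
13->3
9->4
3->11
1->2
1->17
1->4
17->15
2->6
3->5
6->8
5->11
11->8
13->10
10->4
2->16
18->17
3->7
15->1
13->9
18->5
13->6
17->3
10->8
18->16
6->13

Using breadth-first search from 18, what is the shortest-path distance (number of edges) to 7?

Level 0: 18
Level 1: 5, 12, 13, 16, 17
Level 2: 3, 6, 9, 10, 11, 14, 15
Level 3: 1, 4, 7, 8
Level 4: 2
7 first appears at level 3.

3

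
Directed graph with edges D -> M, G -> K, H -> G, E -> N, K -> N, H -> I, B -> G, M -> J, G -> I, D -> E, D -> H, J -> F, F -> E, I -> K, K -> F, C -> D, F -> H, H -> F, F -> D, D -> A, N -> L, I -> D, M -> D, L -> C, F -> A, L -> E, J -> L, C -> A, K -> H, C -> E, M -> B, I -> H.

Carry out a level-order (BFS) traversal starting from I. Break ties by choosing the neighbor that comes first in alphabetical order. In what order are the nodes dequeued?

Visit I; enqueue D, H, K → queue [D, H, K]
Visit D; enqueue A, E, M → queue [H, K, A, E, M]
Visit H; enqueue F, G → queue [K, A, E, M, F, G]
Visit K; enqueue N → queue [A, E, M, F, G, N]
Visit A → queue [E, M, F, G, N]
Visit E → queue [M, F, G, N]
Visit M; enqueue B, J → queue [F, G, N, B, J]
Visit F → queue [G, N, B, J]
Visit G → queue [N, B, J]
Visit N; enqueue L → queue [B, J, L]
Visit B → queue [J, L]
Visit J → queue [L]
Visit L; enqueue C → queue [C]
Visit C → queue []

I D H K A E M F G N B J L C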